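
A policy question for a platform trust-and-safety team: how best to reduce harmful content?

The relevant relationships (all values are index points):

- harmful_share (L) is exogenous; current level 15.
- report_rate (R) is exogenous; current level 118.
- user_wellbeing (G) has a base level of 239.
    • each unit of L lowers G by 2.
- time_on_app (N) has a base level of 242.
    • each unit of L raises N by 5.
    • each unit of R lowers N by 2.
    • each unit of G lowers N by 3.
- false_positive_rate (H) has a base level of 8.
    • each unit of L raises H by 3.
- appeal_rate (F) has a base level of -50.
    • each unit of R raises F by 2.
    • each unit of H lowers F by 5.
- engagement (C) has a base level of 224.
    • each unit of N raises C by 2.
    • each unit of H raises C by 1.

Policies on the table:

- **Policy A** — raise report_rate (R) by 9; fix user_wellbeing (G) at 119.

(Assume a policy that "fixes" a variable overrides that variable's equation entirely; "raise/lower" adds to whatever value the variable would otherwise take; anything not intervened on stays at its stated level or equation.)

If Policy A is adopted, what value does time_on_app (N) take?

-294

Policy A (R + 9, G := 119):
  L = 15
  R = 118 + 9 = 127
  G = 119
  N = 242 + 5·15 − 2·127 − 3·119 = -294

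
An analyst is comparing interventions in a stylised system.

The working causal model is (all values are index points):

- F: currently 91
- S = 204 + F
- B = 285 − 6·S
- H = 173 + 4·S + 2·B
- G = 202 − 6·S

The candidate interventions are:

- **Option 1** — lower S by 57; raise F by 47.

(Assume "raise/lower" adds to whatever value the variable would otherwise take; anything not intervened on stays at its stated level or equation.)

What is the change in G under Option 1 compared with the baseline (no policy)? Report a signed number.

Baseline:
  F = 91
  S = 204 + 91 = 295
  G = 202 − 6·295 = -1568
Option 1 (S − 57, F + 47):
  F = 91 + 47 = 138
  S = 204 + 138 (−57 from intervention) = 285
  G = 202 − 6·285 = -1508
Change in G: -1508 − (-1568) = 60

60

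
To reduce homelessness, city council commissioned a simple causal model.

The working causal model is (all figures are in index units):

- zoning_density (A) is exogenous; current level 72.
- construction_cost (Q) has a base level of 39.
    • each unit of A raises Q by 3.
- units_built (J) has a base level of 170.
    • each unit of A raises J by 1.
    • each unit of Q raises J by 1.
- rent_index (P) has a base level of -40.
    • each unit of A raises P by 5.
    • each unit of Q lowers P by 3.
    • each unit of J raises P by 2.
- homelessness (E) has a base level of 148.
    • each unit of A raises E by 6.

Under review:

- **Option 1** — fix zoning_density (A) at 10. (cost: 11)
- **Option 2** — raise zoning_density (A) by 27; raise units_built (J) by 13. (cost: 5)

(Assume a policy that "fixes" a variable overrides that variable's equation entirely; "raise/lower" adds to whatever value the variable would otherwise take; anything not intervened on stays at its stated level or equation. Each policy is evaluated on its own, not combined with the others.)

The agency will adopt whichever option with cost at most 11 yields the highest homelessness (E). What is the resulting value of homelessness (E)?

742

Option 1 (A := 10):
  A = 10
  E = 148 + 6·10 = 208
Option 2 (A + 27, J + 13):
  A = 72 + 27 = 99
  E = 148 + 6·99 = 742
Comparing — Option 1: E=208, Option 2: E=742. Highest is 742 (Option 2).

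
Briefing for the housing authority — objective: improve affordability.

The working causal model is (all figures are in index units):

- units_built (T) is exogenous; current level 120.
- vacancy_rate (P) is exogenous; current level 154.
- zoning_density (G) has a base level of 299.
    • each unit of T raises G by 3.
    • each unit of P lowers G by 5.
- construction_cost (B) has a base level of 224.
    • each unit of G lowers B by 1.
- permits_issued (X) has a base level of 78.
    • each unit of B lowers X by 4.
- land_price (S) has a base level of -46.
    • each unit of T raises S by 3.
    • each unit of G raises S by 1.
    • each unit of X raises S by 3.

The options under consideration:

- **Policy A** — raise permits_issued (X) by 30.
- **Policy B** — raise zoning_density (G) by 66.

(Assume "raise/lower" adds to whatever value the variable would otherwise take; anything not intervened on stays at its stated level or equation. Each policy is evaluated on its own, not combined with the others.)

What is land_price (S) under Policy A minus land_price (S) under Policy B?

-768

Policy A (X + 30):
  T = 120
  P = 154
  G = 299 + 3·120 − 5·154 = -111
  B = 224 − (-111) = 335
  X = 78 − 4·335 (+30 from intervention) = -1232
  S = -46 + 3·120 + (-111) + 3·(-1232) = -3493
Policy B (G + 66):
  T = 120
  P = 154
  G = 299 + 3·120 − 5·154 (+66 from intervention) = -45
  B = 224 − (-45) = 269
  X = 78 − 4·269 = -998
  S = -46 + 3·120 + (-45) + 3·(-998) = -2725
S: -3493 − (-2725) = -768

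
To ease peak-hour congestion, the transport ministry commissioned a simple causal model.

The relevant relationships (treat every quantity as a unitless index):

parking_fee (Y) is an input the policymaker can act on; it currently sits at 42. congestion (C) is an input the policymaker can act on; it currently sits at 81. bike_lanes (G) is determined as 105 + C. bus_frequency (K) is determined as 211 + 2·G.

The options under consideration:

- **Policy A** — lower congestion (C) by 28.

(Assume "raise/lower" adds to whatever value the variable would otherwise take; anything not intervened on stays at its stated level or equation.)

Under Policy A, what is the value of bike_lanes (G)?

158

Policy A (C − 28):
  C = 81 − 28 = 53
  G = 105 + 53 = 158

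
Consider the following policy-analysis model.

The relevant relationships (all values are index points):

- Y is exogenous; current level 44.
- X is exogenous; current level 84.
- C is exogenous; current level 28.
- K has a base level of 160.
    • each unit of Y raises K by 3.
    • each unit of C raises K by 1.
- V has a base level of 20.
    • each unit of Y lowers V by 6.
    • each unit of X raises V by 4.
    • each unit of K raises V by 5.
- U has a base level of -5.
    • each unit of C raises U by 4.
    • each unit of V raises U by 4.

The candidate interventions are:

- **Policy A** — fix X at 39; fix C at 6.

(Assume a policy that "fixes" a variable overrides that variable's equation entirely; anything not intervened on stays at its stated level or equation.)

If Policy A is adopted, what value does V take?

Policy A (X := 39, C := 6):
  Y = 44
  X = 39
  C = 6
  K = 160 + 3·44 + 6 = 298
  V = 20 − 6·44 + 4·39 + 5·298 = 1402

1402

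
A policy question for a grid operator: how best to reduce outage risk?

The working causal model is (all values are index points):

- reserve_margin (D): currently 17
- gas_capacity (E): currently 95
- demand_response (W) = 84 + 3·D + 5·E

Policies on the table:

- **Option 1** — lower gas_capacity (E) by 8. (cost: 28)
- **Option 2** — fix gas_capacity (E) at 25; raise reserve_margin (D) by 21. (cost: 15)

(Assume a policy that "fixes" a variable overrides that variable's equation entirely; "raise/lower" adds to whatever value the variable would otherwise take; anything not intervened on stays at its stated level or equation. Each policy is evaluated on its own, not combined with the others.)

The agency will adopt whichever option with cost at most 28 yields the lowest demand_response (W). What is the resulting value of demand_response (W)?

Option 1 (E − 8):
  D = 17
  E = 95 − 8 = 87
  W = 84 + 3·17 + 5·87 = 570
Option 2 (E := 25, D + 21):
  D = 17 + 21 = 38
  E = 25
  W = 84 + 3·38 + 5·25 = 323
Comparing — Option 1: W=570, Option 2: W=323. Lowest is 323 (Option 2).

323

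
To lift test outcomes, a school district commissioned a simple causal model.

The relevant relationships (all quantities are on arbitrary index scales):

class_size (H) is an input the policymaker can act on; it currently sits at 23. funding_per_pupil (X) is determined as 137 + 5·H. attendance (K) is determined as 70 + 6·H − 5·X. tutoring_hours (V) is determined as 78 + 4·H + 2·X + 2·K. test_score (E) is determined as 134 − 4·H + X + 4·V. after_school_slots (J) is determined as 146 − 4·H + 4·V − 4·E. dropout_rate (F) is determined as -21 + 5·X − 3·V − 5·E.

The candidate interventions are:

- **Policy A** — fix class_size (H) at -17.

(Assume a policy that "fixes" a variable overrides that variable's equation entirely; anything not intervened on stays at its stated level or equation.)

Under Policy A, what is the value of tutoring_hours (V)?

-470

Policy A (H := -17):
  H = -17
  X = 137 + 5·(-17) = 52
  K = 70 + 6·(-17) − 5·52 = -292
  V = 78 + 4·(-17) + 2·52 + 2·(-292) = -470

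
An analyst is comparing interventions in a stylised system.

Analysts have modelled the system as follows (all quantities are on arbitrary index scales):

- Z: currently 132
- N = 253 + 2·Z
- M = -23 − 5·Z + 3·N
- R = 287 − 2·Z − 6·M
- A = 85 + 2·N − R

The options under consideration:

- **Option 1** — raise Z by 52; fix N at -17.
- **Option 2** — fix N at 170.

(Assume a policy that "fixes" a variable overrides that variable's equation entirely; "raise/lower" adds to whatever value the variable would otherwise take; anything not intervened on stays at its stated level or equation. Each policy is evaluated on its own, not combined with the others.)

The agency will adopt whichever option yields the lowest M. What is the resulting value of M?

Option 1 (Z + 52, N := -17):
  Z = 132 + 52 = 184
  N = -17
  M = -23 − 5·184 + 3·(-17) = -994
Option 2 (N := 170):
  Z = 132
  N = 170
  M = -23 − 5·132 + 3·170 = -173
Comparing — Option 1: M=-994, Option 2: M=-173. Lowest is -994 (Option 1).

-994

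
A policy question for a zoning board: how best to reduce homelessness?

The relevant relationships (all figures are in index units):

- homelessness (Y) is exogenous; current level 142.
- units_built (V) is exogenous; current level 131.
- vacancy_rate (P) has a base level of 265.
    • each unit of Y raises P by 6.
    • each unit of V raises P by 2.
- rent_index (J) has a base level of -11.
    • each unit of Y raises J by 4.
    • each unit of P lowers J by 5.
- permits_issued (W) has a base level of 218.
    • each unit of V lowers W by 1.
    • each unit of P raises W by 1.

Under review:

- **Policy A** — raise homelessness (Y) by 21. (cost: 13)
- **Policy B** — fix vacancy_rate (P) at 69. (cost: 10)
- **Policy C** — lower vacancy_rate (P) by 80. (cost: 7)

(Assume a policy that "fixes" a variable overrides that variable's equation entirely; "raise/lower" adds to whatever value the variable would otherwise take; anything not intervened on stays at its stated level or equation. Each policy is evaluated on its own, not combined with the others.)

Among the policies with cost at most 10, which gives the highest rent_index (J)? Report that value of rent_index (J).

Policy B (P := 69):
  Y = 142
  V = 131
  P = 69
  J = -11 + 4·142 − 5·69 = 212
Policy C (P − 80):
  Y = 142
  V = 131
  P = 265 + 6·142 + 2·131 (−80 from intervention) = 1299
  J = -11 + 4·142 − 5·1299 = -5938
Comparing — Policy B: J=212, Policy C: J=-5938. Highest is 212 (Policy B).

212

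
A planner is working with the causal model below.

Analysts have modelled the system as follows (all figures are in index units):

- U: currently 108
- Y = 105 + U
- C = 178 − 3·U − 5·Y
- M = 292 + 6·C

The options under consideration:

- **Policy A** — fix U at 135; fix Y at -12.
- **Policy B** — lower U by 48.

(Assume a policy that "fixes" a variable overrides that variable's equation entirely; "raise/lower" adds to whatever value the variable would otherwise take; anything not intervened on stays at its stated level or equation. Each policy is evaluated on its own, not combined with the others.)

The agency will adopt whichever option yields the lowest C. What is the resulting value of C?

Policy A (U := 135, Y := -12):
  U = 135
  Y = -12
  C = 178 − 3·135 − 5·(-12) = -167
Policy B (U − 48):
  U = 108 − 48 = 60
  Y = 105 + 60 = 165
  C = 178 − 3·60 − 5·165 = -827
Comparing — Policy A: C=-167, Policy B: C=-827. Lowest is -827 (Policy B).

-827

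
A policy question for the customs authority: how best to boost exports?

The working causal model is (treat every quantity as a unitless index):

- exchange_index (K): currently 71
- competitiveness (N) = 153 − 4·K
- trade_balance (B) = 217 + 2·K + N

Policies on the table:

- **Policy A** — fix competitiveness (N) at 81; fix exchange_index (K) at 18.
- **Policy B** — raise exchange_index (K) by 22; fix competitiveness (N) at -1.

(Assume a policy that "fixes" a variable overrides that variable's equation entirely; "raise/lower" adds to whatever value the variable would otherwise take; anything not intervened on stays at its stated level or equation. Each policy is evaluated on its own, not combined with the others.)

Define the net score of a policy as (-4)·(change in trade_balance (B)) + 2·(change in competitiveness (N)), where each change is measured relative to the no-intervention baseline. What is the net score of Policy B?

-436

Baseline:
  K = 71
  N = 153 − 4·71 = -131
  B = 217 + 2·71 + (-131) = 228
Policy B (K + 22, N := -1):
  K = 71 + 22 = 93
  N = -1
  B = 217 + 2·93 + (-1) = 402
ΔB = 402 − 228 = 174; ΔN = -1 − (-131) = 130
Score = (-4)·174 + 2·130 = -436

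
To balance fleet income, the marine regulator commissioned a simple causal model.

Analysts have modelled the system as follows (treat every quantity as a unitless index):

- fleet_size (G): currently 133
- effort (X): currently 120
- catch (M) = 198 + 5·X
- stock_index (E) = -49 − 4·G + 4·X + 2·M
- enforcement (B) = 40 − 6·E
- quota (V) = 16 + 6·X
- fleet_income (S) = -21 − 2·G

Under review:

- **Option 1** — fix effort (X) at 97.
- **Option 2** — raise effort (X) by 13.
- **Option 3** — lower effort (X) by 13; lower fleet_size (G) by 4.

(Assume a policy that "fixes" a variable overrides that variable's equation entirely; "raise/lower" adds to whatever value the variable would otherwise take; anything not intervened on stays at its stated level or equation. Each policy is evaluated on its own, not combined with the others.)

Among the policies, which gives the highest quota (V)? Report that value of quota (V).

814

Option 1 (X := 97):
  X = 97
  V = 16 + 6·97 = 598
Option 2 (X + 13):
  X = 120 + 13 = 133
  V = 16 + 6·133 = 814
Option 3 (X − 13, G − 4):
  X = 120 − 13 = 107
  V = 16 + 6·107 = 658
Comparing — Option 1: V=598, Option 2: V=814, Option 3: V=658. Highest is 814 (Option 2).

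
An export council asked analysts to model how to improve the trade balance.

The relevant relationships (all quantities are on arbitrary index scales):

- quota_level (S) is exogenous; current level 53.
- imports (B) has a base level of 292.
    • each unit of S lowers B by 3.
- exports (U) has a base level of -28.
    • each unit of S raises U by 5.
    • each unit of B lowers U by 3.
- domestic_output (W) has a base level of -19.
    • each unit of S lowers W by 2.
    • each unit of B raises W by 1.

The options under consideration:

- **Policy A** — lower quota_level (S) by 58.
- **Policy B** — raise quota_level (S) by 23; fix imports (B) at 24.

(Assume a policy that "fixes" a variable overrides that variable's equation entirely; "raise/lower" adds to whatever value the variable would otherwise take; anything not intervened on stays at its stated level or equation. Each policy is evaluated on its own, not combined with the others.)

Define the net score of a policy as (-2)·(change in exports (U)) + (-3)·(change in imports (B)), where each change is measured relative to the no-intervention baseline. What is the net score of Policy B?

-557

Baseline:
  S = 53
  B = 292 − 3·53 = 133
  U = -28 + 5·53 − 3·133 = -162
Policy B (S + 23, B := 24):
  S = 53 + 23 = 76
  B = 24
  U = -28 + 5·76 − 3·24 = 280
ΔU = 280 − (-162) = 442; ΔB = 24 − 133 = -109
Score = (-2)·442 + (-3)·(-109) = -557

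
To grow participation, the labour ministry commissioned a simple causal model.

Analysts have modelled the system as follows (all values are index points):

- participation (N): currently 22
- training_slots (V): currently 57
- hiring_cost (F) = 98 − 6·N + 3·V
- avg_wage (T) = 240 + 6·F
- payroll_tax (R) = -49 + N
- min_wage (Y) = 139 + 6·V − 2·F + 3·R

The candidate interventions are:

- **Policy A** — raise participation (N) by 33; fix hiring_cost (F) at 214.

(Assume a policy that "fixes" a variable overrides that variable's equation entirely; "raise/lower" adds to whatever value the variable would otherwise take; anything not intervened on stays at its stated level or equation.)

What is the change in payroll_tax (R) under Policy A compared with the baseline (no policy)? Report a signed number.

33

Baseline:
  N = 22
  R = -49 + 22 = -27
Policy A (N + 33, F := 214):
  N = 22 + 33 = 55
  R = -49 + 55 = 6
Change in R: 6 − (-27) = 33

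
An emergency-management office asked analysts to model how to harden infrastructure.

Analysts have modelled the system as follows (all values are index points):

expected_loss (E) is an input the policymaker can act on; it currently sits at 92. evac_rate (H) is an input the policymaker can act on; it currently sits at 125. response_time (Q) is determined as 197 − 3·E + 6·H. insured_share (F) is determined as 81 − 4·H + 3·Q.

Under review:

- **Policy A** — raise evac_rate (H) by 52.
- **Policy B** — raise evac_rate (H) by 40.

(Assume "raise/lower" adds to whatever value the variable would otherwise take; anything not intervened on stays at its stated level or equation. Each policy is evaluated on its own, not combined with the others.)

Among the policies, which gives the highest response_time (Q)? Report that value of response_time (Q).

Policy A (H + 52):
  E = 92
  H = 125 + 52 = 177
  Q = 197 − 3·92 + 6·177 = 983
Policy B (H + 40):
  E = 92
  H = 125 + 40 = 165
  Q = 197 − 3·92 + 6·165 = 911
Comparing — Policy A: Q=983, Policy B: Q=911. Highest is 983 (Policy A).

983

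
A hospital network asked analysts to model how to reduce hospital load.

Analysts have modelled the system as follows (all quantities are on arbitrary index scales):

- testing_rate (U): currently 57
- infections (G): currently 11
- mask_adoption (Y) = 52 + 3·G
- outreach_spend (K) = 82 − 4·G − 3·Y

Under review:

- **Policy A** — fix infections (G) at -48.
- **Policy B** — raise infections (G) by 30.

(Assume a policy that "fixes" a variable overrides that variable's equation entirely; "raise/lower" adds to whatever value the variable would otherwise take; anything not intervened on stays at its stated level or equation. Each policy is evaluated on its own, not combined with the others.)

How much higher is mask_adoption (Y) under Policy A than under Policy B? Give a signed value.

-267

Policy A (G := -48):
  G = -48
  Y = 52 + 3·(-48) = -92
Policy B (G + 30):
  G = 11 + 30 = 41
  Y = 52 + 3·41 = 175
Y: -92 − 175 = -267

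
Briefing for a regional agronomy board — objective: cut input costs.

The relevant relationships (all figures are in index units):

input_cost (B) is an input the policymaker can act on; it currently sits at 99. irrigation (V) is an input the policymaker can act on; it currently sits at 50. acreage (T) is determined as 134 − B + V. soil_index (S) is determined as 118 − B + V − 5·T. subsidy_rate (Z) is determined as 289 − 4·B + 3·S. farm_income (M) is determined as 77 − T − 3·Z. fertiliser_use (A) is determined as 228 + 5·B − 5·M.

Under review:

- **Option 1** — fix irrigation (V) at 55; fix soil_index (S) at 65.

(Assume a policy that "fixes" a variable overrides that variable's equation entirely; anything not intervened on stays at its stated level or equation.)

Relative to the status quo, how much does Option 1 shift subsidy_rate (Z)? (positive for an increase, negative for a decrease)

Baseline:
  B = 99
  V = 50
  T = 134 − 99 + 50 = 85
  S = 118 − 99 + 50 − 5·85 = -356
  Z = 289 − 4·99 + 3·(-356) = -1175
Option 1 (V := 55, S := 65):
  B = 99
  V = 55
  T = 134 − 99 + 55 = 90
  S = 65
  Z = 289 − 4·99 + 3·65 = 88
Change in Z: 88 − (-1175) = 1263

1263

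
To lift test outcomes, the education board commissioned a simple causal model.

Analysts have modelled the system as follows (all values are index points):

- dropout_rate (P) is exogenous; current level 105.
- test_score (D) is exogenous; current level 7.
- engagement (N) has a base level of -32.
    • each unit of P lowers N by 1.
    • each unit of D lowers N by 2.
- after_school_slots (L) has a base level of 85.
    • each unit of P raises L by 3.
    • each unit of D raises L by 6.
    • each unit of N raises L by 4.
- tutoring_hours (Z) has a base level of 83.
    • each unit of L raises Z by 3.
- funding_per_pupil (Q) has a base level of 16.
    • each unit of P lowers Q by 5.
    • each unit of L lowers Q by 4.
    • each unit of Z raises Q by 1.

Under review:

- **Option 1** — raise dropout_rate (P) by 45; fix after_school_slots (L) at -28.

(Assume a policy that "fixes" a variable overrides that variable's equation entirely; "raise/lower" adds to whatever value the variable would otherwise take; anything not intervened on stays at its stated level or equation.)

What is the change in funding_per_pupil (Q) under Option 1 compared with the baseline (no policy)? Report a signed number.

Baseline:
  P = 105
  D = 7
  N = -32 − 105 − 2·7 = -151
  L = 85 + 3·105 + 6·7 + 4·(-151) = -162
  Z = 83 + 3·(-162) = -403
  Q = 16 − 5·105 − 4·(-162) + (-403) = -264
Option 1 (P + 45, L := -28):
  P = 105 + 45 = 150
  D = 7
  N = -32 − 150 − 2·7 = -196
  L = -28
  Z = 83 + 3·(-28) = -1
  Q = 16 − 5·150 − 4·(-28) + (-1) = -623
Change in Q: -623 − (-264) = -359

-359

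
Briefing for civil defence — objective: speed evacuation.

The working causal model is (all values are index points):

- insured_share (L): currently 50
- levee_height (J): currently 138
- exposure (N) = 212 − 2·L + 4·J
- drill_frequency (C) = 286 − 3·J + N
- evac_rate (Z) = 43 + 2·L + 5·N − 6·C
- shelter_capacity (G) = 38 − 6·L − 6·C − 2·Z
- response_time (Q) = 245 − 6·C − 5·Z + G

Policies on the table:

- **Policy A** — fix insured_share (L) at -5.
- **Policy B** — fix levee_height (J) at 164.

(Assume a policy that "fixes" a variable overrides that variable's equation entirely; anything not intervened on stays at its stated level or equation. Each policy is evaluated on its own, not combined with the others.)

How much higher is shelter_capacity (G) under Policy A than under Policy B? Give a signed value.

Policy A (L := -5):
  L = -5
  J = 138
  N = 212 − 2·(-5) + 4·138 = 774
  C = 286 − 3·138 + 774 = 646
  Z = 43 + 2·(-5) + 5·774 − 6·646 = 27
  G = 38 − 6·(-5) − 6·646 − 2·27 = -3862
Policy B (J := 164):
  L = 50
  J = 164
  N = 212 − 2·50 + 4·164 = 768
  C = 286 − 3·164 + 768 = 562
  Z = 43 + 2·50 + 5·768 − 6·562 = 611
  G = 38 − 6·50 − 6·562 − 2·611 = -4856
G: -3862 − (-4856) = 994

994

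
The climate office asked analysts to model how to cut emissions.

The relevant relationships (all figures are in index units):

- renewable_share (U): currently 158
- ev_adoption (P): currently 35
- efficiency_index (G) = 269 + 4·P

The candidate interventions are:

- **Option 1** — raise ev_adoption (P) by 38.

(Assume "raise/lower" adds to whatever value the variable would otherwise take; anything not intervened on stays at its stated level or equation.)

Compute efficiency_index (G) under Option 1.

Option 1 (P + 38):
  P = 35 + 38 = 73
  G = 269 + 4·73 = 561

561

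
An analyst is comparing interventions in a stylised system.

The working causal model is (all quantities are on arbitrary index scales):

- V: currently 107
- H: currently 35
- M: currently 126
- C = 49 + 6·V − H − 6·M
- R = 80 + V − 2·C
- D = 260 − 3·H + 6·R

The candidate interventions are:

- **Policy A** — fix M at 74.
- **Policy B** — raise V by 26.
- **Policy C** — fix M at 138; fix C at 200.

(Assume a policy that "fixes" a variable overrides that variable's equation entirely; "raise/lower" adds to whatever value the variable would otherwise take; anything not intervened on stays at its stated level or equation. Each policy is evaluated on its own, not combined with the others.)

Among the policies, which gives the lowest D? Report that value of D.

Policy A (M := 74):
  V = 107
  H = 35
  M = 74
  C = 49 + 6·107 − 35 − 6·74 = 212
  R = 80 + 107 − 2·212 = -237
  D = 260 − 3·35 + 6·(-237) = -1267
Policy B (V + 26):
  V = 107 + 26 = 133
  H = 35
  M = 126
  C = 49 + 6·133 − 35 − 6·126 = 56
  R = 80 + 133 − 2·56 = 101
  D = 260 − 3·35 + 6·101 = 761
Policy C (M := 138, C := 200):
  V = 107
  H = 35
  M = 138
  C = 200
  R = 80 + 107 − 2·200 = -213
  D = 260 − 3·35 + 6·(-213) = -1123
Comparing — Policy A: D=-1267, Policy B: D=761, Policy C: D=-1123. Lowest is -1267 (Policy A).

-1267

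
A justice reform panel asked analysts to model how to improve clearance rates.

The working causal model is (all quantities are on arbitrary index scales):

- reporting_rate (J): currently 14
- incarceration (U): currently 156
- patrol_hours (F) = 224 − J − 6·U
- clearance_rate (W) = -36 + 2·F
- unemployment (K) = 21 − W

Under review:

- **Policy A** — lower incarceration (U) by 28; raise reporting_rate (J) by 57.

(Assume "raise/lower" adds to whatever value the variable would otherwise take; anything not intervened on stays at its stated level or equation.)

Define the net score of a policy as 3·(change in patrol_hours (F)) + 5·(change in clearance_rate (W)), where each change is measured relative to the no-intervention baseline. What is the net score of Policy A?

Baseline:
  J = 14
  U = 156
  F = 224 − 14 − 6·156 = -726
  W = -36 + 2·(-726) = -1488
Policy A (U − 28, J + 57):
  J = 14 + 57 = 71
  U = 156 − 28 = 128
  F = 224 − 71 − 6·128 = -615
  W = -36 + 2·(-615) = -1266
ΔF = -615 − (-726) = 111; ΔW = -1266 − (-1488) = 222
Score = 3·111 + 5·222 = 1443

1443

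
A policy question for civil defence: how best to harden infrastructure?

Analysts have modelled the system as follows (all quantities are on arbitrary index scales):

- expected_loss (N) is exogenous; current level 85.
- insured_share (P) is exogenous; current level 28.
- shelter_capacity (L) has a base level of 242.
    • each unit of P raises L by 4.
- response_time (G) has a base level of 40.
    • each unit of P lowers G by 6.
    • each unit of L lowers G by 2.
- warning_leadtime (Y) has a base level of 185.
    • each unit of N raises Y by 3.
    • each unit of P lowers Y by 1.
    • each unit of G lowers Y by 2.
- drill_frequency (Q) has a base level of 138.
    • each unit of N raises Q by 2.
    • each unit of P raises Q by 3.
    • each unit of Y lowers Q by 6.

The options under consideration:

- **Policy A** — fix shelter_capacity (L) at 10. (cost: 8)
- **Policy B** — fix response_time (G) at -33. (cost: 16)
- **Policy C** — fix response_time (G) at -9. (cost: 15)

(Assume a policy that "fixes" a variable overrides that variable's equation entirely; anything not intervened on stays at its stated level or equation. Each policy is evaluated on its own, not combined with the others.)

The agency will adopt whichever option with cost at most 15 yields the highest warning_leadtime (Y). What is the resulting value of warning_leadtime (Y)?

708

Policy A (L := 10):
  N = 85
  P = 28
  L = 10
  G = 40 − 6·28 − 2·10 = -148
  Y = 185 + 3·85 − 28 − 2·(-148) = 708
Policy C (G := -9):
  N = 85
  P = 28
  L = 242 + 4·28 = 354
  G = -9
  Y = 185 + 3·85 − 28 − 2·(-9) = 430
Comparing — Policy A: Y=708, Policy C: Y=430. Highest is 708 (Policy A).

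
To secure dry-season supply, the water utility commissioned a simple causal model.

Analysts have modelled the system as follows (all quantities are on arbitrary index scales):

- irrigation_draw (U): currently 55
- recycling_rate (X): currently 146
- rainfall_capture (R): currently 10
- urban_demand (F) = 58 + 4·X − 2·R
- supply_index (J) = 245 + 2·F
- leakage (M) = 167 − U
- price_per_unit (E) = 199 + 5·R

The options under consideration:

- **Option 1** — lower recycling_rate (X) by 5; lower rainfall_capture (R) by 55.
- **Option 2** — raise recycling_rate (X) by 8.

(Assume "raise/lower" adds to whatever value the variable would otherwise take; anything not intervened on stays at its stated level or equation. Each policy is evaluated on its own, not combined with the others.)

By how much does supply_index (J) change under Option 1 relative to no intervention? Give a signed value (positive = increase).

180

Baseline:
  X = 146
  R = 10
  F = 58 + 4·146 − 2·10 = 622
  J = 245 + 2·622 = 1489
Option 1 (X − 5, R − 55):
  X = 146 − 5 = 141
  R = 10 − 55 = -45
  F = 58 + 4·141 − 2·(-45) = 712
  J = 245 + 2·712 = 1669
Change in J: 1669 − 1489 = 180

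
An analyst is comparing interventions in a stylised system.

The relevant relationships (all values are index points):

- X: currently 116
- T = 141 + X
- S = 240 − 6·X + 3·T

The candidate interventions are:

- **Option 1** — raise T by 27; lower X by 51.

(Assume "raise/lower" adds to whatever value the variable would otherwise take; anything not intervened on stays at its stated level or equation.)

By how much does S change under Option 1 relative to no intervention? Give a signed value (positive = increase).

234

Baseline:
  X = 116
  T = 141 + 116 = 257
  S = 240 − 6·116 + 3·257 = 315
Option 1 (T + 27, X − 51):
  X = 116 − 51 = 65
  T = 141 + 65 (+27 from intervention) = 233
  S = 240 − 6·65 + 3·233 = 549
Change in S: 549 − 315 = 234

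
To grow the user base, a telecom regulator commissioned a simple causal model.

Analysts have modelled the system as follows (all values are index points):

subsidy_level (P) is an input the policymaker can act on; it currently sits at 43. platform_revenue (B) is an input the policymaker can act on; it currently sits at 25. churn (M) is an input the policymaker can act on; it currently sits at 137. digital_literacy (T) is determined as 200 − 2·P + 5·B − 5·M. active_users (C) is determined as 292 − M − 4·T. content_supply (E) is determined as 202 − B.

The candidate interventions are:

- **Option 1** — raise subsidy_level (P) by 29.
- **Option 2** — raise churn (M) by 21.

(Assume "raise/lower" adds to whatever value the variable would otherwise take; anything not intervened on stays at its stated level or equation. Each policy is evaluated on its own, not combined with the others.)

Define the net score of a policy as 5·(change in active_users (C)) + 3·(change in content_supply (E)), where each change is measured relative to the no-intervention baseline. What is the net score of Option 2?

Baseline:
  P = 43
  B = 25
  M = 137
  T = 200 − 2·43 + 5·25 − 5·137 = -446
  C = 292 − 137 − 4·(-446) = 1939
  E = 202 − 25 = 177
Option 2 (M + 21):
  P = 43
  B = 25
  M = 137 + 21 = 158
  T = 200 − 2·43 + 5·25 − 5·158 = -551
  C = 292 − 158 − 4·(-551) = 2338
  E = 202 − 25 = 177
ΔC = 2338 − 1939 = 399; ΔE = 177 − 177 = 0
Score = 5·399 + 3·0 = 1995

1995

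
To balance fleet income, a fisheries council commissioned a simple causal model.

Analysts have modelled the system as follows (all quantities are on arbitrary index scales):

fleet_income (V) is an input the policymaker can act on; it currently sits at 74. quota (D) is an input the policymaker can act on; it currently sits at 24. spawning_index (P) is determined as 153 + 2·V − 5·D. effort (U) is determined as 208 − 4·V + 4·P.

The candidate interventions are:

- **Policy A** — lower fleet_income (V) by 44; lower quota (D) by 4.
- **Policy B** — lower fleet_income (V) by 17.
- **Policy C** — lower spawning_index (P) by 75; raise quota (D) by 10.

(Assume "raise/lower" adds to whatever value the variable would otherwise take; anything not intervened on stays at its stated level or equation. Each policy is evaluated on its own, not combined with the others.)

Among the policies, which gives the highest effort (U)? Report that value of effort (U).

Policy A (V − 44, D − 4):
  V = 74 − 44 = 30
  D = 24 − 4 = 20
  P = 153 + 2·30 − 5·20 = 113
  U = 208 − 4·30 + 4·113 = 540
Policy B (V − 17):
  V = 74 − 17 = 57
  D = 24
  P = 153 + 2·57 − 5·24 = 147
  U = 208 − 4·57 + 4·147 = 568
Policy C (P − 75, D + 10):
  V = 74
  D = 24 + 10 = 34
  P = 153 + 2·74 − 5·34 (−75 from intervention) = 56
  U = 208 − 4·74 + 4·56 = 136
Comparing — Policy A: U=540, Policy B: U=568, Policy C: U=136. Highest is 568 (Policy B).

568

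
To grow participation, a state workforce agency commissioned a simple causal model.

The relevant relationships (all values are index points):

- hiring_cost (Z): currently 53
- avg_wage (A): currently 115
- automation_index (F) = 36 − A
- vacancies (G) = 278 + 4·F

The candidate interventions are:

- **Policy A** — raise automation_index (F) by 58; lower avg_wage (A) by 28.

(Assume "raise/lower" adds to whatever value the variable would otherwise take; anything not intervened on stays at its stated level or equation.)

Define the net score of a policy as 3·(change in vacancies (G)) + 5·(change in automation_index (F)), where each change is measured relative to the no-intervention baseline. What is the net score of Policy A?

Baseline:
  A = 115
  F = 36 − 115 = -79
  G = 278 + 4·(-79) = -38
Policy A (F + 58, A − 28):
  A = 115 − 28 = 87
  F = 36 − 87 (+58 from intervention) = 7
  G = 278 + 4·7 = 306
ΔG = 306 − (-38) = 344; ΔF = 7 − (-79) = 86
Score = 3·344 + 5·86 = 1462

1462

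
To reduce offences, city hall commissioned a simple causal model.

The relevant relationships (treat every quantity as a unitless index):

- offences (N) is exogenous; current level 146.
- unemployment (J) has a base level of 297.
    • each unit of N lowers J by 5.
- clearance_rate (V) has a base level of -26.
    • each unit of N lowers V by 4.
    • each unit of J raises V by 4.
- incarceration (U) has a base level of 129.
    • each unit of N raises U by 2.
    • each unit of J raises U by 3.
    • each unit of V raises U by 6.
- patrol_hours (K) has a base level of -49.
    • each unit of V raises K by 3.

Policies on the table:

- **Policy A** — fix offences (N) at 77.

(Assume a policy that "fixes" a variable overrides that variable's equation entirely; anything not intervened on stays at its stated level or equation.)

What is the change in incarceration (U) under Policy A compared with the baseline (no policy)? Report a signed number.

10833

Baseline:
  N = 146
  J = 297 − 5·146 = -433
  V = -26 − 4·146 + 4·(-433) = -2342
  U = 129 + 2·146 + 3·(-433) + 6·(-2342) = -14930
Policy A (N := 77):
  N = 77
  J = 297 − 5·77 = -88
  V = -26 − 4·77 + 4·(-88) = -686
  U = 129 + 2·77 + 3·(-88) + 6·(-686) = -4097
Change in U: -4097 − (-14930) = 10833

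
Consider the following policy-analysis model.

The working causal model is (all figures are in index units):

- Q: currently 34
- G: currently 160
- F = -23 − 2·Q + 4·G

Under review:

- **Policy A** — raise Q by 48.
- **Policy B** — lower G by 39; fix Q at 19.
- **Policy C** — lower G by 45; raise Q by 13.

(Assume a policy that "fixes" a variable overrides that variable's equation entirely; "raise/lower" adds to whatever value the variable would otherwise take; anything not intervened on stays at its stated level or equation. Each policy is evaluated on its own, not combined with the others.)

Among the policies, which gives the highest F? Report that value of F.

Policy A (Q + 48):
  Q = 34 + 48 = 82
  G = 160
  F = -23 − 2·82 + 4·160 = 453
Policy B (G − 39, Q := 19):
  Q = 19
  G = 160 − 39 = 121
  F = -23 − 2·19 + 4·121 = 423
Policy C (G − 45, Q + 13):
  Q = 34 + 13 = 47
  G = 160 − 45 = 115
  F = -23 − 2·47 + 4·115 = 343
Comparing — Policy A: F=453, Policy B: F=423, Policy C: F=343. Highest is 453 (Policy A).

453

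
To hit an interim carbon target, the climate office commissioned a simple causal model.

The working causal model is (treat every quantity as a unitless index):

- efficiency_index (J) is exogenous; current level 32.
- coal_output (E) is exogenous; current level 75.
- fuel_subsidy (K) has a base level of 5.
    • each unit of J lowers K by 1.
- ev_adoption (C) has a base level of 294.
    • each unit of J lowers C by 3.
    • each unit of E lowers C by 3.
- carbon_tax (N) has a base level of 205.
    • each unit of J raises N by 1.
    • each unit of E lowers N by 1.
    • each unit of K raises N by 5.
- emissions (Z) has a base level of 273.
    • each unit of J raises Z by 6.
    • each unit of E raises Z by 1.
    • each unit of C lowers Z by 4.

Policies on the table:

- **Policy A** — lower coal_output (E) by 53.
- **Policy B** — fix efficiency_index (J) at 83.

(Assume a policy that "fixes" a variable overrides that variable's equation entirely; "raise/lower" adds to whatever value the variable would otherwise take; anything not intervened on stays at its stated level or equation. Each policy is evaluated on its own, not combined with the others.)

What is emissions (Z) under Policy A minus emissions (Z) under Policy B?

Policy A (E − 53):
  J = 32
  E = 75 − 53 = 22
  C = 294 − 3·32 − 3·22 = 132
  Z = 273 + 6·32 + 22 − 4·132 = -41
Policy B (J := 83):
  J = 83
  E = 75
  C = 294 − 3·83 − 3·75 = -180
  Z = 273 + 6·83 + 75 − 4·(-180) = 1566
Z: -41 − 1566 = -1607

-1607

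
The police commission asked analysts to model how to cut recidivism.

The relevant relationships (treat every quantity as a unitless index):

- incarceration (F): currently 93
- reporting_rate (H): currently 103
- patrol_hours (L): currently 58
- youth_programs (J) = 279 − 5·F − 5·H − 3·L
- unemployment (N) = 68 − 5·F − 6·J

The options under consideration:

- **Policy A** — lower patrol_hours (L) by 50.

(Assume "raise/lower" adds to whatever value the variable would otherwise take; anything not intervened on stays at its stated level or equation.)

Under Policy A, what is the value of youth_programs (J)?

Policy A (L − 50):
  F = 93
  H = 103
  L = 58 − 50 = 8
  J = 279 − 5·93 − 5·103 − 3·8 = -725

-725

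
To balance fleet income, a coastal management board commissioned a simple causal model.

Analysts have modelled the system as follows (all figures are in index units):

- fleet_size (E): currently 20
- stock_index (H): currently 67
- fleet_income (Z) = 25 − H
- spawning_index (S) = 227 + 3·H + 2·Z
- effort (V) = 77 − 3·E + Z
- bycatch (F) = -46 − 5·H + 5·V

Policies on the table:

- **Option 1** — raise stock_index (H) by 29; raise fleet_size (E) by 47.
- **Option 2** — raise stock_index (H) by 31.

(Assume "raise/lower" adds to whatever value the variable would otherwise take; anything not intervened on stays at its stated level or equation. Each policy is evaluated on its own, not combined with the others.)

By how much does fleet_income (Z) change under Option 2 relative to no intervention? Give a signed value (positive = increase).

-31

Baseline:
  H = 67
  Z = 25 − 67 = -42
Option 2 (H + 31):
  H = 67 + 31 = 98
  Z = 25 − 98 = -73
Change in Z: -73 − (-42) = -31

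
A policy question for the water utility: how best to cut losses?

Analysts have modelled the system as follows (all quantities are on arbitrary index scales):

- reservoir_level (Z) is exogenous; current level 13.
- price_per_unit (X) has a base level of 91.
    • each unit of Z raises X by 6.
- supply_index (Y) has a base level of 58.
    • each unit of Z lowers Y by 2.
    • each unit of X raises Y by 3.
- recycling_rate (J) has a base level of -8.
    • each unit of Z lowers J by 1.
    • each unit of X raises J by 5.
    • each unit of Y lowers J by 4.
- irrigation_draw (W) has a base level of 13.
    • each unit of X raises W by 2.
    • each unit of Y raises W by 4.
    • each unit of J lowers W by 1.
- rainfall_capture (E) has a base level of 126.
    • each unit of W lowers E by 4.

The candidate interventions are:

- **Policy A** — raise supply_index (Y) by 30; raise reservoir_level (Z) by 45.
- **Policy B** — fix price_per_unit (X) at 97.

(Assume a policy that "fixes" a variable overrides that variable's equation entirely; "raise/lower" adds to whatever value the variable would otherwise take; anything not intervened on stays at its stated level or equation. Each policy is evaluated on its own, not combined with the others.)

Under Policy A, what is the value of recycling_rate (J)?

-3027

Policy A (Y + 30, Z + 45):
  Z = 13 + 45 = 58
  X = 91 + 6·58 = 439
  Y = 58 − 2·58 + 3·439 (+30 from intervention) = 1289
  J = -8 − 58 + 5·439 − 4·1289 = -3027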